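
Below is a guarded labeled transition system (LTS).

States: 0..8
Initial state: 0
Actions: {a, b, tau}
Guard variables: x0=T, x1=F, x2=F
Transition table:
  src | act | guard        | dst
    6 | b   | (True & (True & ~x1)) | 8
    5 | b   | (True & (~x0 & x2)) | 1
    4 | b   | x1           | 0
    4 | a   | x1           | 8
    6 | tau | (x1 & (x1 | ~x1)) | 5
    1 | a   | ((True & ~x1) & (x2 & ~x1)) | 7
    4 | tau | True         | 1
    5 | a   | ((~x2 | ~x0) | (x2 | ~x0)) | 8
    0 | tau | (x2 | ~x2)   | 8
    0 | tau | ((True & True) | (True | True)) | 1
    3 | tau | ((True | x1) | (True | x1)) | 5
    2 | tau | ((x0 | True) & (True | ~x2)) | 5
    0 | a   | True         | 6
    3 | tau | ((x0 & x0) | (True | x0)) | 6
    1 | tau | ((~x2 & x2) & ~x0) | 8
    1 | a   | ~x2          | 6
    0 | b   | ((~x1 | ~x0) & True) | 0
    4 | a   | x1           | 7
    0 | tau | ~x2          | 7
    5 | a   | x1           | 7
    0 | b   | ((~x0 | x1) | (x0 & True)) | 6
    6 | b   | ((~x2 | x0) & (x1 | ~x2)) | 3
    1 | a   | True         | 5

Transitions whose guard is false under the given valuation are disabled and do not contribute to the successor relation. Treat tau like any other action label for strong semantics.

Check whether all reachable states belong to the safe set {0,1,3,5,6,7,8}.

Inv-set: {0,1,3,5,6,7,8}
R = {0,1,3,5,6,7,8}
  0: ✓
  1: ✓
  3: ✓
  5: ✓
  6: ✓
  7: ✓
  8: ✓

Answer: INVARIANT HOLDS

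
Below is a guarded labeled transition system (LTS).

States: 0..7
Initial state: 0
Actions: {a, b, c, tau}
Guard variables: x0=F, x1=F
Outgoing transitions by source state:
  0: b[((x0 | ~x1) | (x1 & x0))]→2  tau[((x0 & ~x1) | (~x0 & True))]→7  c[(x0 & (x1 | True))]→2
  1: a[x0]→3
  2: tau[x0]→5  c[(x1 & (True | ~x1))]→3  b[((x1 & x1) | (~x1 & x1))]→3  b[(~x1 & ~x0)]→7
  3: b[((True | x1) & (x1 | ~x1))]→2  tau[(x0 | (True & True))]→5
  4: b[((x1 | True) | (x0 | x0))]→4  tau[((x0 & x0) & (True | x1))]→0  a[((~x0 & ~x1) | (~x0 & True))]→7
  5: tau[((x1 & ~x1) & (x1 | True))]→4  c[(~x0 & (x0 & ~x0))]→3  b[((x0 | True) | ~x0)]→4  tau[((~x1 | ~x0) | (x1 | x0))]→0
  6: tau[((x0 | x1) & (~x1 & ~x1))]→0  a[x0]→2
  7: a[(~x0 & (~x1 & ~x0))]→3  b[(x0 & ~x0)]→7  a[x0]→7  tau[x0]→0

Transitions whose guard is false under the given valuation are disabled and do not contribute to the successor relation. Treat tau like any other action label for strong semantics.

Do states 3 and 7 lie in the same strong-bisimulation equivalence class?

Refine partition for ~:
  π0 = {{0,1,2,3,4,5,6,7}}
  π1 = {{0,3,5},{1,6},{2},{4},{7}}
  π2 = {{0},{1,6},{2},{3},{4},{5},{7}}
7 equivalence class(es) (converged in 3)
[3]={3}  [7]={7}

Answer: NOT BISIMILAR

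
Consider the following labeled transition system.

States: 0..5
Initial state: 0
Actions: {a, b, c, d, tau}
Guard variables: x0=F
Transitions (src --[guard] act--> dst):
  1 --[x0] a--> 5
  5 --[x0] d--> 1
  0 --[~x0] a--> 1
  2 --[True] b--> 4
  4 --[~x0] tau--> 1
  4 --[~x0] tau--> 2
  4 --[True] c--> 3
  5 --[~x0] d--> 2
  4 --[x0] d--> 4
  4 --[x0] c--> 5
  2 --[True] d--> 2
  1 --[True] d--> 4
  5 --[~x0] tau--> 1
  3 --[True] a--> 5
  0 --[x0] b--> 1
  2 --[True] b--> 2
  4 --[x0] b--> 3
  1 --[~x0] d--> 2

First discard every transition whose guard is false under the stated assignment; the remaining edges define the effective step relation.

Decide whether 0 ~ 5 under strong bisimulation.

Answer: NOT BISIMILAR

Working:
Refine partition for ~:
  round 0: {{0,1,2,3,4,5}}
  round 1: {{0,3},{1},{2},{4},{5}}
  round 2: {{0},{1},{2},{3},{4},{5}}
Fixed point at round 3; 6 class(es).
0∈{0}, 5∈{5}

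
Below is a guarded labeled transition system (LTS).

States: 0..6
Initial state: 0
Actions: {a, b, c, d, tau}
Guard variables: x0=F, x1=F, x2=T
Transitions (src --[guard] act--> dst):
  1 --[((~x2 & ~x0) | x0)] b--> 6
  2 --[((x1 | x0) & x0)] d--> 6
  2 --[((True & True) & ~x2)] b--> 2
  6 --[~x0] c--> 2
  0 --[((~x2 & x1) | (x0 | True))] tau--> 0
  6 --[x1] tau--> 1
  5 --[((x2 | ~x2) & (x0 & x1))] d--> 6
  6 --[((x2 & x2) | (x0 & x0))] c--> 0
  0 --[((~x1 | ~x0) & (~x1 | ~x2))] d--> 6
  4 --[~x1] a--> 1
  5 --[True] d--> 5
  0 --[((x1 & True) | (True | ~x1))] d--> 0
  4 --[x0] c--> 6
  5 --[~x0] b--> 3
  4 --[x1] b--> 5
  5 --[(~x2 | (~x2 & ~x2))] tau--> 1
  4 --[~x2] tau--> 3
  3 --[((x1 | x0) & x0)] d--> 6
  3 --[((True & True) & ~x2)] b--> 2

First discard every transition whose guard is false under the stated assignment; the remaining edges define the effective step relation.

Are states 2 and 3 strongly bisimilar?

Bisimulation quotient by refinement:
  P[0] = {{0,1,2,3,4,5,6}}
  P[1] = {{0},{1,2,3},{4},{5},{6}}
5 equivalence class(es) (converged in 2)
[2]={1,2,3}  [3]={1,2,3}

Answer: BISIMILAR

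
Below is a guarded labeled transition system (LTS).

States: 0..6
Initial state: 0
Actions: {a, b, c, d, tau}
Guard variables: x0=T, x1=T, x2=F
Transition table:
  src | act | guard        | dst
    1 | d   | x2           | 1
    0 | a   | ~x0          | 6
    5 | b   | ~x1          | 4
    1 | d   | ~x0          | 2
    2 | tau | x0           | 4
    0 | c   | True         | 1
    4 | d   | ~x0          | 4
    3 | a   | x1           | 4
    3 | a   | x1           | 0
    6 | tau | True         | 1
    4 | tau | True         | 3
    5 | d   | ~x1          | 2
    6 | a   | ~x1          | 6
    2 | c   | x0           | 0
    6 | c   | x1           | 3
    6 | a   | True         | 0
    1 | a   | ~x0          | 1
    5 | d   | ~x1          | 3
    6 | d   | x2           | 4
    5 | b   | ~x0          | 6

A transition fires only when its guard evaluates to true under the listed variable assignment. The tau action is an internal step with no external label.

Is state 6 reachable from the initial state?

Guard filter leaves 9 enabled edge(s).
depth 0: {0}
depth 1: {1}  cumulative {0,1}
R = {0,1}

Answer: UNREACHABLE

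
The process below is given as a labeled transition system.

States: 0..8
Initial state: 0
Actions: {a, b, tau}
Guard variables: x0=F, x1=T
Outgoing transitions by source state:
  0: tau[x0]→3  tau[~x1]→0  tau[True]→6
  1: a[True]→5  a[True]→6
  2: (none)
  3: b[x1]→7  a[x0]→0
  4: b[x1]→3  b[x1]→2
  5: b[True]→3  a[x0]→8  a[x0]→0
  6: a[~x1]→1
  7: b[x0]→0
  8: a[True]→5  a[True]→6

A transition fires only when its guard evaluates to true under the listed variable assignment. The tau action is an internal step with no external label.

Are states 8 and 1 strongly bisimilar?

Refine partition for ~:
  P[0] = {{0,1,2,3,4,5,6,7,8}}
  P[1] = {{0},{1,8},{2,6,7},{3,4,5}}
  P[2] = {{0},{1,8},{2,6,7},{3},{4},{5}}
Fixed point at round 3; 6 class(es).
[8]={1,8}  [1]={1,8}

Answer: BISIMILAR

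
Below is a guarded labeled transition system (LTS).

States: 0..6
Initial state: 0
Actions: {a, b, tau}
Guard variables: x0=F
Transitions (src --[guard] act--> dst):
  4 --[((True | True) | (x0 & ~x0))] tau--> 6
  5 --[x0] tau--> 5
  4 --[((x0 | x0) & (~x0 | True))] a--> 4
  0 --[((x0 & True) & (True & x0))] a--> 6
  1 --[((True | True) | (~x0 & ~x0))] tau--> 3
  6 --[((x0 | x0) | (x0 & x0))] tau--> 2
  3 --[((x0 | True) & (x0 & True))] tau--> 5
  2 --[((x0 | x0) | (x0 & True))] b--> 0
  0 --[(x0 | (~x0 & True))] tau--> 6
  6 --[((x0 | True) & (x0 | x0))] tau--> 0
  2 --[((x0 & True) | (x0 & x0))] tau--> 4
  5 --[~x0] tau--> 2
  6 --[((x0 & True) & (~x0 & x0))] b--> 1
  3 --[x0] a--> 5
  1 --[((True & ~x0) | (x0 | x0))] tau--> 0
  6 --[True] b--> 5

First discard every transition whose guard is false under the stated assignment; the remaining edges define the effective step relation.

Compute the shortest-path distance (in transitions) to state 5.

Breadth-first toward 5:
  depth 0: {0}
  depth 1: {6}
  depth 2: {5}
depth(5)=2, e.g. tau·b

Answer: 2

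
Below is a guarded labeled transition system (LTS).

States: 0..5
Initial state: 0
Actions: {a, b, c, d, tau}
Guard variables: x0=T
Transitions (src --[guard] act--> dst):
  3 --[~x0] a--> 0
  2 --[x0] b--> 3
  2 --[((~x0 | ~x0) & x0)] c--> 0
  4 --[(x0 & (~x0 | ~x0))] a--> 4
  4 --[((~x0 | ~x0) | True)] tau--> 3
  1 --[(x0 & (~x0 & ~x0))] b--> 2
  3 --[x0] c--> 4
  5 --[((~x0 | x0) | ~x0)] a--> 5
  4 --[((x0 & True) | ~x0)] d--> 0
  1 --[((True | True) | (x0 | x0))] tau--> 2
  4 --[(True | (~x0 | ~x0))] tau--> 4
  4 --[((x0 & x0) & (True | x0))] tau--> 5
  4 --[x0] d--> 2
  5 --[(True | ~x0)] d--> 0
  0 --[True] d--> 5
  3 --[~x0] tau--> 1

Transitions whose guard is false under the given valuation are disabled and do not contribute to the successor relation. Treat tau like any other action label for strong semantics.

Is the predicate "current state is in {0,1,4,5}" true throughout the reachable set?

Allowed set {0,1,4,5}
R = {0,5}
  0: ✓
  5: ✓

Answer: INVARIANT HOLDS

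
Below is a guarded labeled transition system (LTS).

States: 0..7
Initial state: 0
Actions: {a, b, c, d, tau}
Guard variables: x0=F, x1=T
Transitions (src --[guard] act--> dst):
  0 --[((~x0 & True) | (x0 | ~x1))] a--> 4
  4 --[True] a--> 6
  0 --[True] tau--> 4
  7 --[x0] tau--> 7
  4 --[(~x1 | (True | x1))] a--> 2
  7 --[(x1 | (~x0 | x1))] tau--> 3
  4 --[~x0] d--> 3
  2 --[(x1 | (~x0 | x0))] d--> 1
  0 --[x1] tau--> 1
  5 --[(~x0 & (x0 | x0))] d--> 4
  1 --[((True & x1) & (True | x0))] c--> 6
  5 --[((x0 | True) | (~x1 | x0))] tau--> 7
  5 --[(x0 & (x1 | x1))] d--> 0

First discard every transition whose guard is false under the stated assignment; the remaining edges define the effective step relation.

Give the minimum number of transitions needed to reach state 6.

Breadth-first toward 6:
  L0 = {0}
  L1 = {1,4}
  L2 = {2,3,6}
first hit 6 at d=2 via a·a

Answer: 2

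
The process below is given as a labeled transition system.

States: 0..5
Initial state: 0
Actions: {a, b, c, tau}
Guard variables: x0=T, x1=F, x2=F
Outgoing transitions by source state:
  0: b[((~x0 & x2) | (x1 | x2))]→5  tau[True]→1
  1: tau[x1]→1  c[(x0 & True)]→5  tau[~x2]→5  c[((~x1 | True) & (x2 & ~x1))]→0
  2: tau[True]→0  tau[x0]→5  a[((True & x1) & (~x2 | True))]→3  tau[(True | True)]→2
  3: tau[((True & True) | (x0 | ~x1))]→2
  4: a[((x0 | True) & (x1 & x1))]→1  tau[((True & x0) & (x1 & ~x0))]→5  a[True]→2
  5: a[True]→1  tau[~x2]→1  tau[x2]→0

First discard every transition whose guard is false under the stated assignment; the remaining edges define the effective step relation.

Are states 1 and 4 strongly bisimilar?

Answer: NOT BISIMILAR

Analysis:
Refine partition for ~:
  P[0] = {{0,1,2,3,4,5}}
  P[1] = {{0,2,3},{1},{4},{5}}
  P[2] = {{0},{1},{2},{3},{4},{5}}
stable after 3 split(s): 6 block(s)
1∈{1}, 4∈{4}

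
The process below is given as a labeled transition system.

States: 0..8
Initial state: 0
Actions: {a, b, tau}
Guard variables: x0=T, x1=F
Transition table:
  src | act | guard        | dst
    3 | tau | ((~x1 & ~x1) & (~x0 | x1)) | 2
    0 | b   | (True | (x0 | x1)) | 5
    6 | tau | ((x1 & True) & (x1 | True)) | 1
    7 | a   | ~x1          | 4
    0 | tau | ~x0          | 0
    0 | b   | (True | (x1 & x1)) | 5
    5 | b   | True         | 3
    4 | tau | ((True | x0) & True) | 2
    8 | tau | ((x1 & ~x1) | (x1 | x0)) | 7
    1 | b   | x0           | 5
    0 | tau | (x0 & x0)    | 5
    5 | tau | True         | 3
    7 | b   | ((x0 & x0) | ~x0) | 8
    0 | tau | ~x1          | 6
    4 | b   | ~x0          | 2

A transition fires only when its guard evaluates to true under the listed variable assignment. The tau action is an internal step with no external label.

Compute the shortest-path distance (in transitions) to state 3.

Answer: 2

Analysis:
Breadth-first toward 3:
  depth 0: {0}
  depth 1: {5,6}
  depth 2: {3}
3 enters at depth 2; path b·b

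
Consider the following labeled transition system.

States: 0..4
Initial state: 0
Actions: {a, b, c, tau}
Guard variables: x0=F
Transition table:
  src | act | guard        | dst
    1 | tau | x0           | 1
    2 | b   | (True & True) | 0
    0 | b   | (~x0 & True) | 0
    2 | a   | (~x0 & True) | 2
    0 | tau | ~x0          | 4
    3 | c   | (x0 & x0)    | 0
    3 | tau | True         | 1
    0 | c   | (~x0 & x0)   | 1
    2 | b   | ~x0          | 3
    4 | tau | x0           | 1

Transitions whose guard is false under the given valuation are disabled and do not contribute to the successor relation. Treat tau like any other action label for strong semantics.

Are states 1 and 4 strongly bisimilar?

Refine partition for ~:
  round 0: {{0,1,2,3,4}}
  round 1: {{0},{1,4},{2},{3}}
stable after 2 split(s): 4 block(s)
class of 1: {1,4}; class of 4: {1,4}

Answer: BISIMILAR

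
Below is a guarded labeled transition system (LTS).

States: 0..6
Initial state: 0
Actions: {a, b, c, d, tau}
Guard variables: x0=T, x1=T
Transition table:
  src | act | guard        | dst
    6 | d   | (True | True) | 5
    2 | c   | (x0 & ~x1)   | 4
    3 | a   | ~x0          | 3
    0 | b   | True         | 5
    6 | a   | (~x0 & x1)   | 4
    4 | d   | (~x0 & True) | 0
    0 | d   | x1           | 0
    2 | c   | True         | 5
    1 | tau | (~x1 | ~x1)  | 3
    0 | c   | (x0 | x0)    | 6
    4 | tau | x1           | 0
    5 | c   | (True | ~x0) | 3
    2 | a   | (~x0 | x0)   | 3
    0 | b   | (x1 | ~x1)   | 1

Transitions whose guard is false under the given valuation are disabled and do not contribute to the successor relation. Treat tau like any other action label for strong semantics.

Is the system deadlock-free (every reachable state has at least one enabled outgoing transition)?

Answer: DEADLOCK at state 1

Analysis:
R = {0,1,3,5,6}
  0: b→1  b→5  c→6  d→0  [4 exit(s)]
  1: ∅  [no exit]
  3: ∅  [no exit]
  5: c→3  [1 exit(s)]
  6: d→5  [1 exit(s)]
witness 1: b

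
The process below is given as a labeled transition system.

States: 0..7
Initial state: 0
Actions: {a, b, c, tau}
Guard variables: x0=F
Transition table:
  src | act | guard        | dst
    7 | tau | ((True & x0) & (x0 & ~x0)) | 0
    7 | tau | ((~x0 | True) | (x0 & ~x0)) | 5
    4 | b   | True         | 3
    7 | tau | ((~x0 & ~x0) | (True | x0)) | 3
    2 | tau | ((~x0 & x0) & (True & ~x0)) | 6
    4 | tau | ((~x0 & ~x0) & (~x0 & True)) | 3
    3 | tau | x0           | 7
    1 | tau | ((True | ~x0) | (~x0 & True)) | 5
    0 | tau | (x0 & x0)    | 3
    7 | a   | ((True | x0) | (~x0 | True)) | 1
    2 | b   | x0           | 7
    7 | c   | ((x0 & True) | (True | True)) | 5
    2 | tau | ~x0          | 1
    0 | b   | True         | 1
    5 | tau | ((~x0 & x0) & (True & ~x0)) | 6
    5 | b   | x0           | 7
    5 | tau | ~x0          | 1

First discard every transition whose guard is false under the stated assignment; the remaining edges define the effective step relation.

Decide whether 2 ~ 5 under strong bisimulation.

Answer: BISIMILAR

Working:
Refine partition for ~:
  round 0: {{0,1,2,3,4,5,6,7}}
  round 1: {{0},{1,2,5},{3,6},{4},{7}}
Fixed point at round 2; 5 class(es).
2∈{1,2,5}, 5∈{1,2,5}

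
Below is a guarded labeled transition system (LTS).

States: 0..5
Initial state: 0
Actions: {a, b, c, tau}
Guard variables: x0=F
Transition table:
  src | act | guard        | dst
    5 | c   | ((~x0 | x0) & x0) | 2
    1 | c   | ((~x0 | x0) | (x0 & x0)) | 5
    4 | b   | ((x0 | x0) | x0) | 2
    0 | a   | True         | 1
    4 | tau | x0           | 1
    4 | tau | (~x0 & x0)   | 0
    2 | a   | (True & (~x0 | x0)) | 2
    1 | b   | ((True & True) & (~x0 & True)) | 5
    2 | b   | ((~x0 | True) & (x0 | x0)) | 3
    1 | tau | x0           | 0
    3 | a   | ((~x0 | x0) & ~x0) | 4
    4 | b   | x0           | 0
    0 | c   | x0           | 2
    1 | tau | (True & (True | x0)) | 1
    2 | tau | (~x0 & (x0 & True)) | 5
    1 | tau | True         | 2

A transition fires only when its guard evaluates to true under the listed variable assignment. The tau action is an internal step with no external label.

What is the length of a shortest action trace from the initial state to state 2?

BFS to 2:
  L0 = {0}
  L1 = {1}
  L2 = {2,5}
first hit 2 at d=2 via a·tau

Answer: 2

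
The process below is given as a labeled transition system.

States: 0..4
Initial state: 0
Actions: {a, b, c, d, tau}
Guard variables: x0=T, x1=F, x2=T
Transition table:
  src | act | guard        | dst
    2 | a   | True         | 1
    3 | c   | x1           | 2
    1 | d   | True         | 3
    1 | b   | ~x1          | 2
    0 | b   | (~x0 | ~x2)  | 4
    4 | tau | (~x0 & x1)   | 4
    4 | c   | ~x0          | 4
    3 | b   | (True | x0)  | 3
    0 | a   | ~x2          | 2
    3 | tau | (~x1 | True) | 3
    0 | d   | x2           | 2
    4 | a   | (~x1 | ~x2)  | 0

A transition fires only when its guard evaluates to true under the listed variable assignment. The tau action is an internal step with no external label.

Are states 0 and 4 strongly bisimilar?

Answer: NOT BISIMILAR

Working:
Refine partition for ~:
  P[0] = {{0,1,2,3,4}}
  P[1] = {{0},{1},{2,4},{3}}
  P[2] = {{0},{1},{2},{3},{4}}
5 equivalence class(es) (converged in 3)
[0]={0}  [4]={4}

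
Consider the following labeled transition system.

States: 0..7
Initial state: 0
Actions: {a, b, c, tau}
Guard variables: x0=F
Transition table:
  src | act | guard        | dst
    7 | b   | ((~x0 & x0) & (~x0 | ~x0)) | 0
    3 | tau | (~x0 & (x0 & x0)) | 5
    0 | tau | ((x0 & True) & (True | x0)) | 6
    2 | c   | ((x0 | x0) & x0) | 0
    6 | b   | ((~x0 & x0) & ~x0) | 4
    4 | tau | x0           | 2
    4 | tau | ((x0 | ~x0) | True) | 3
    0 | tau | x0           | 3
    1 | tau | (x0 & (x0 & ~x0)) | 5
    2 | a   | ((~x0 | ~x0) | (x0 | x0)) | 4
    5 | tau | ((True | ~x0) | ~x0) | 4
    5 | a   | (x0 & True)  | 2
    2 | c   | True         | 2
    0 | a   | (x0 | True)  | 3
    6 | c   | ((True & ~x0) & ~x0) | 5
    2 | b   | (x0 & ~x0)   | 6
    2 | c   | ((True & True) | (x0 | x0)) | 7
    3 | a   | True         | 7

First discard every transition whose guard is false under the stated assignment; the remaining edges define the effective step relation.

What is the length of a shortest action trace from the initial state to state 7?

Answer: 2

Analysis:
BFS to 7:
  Layer 0: {0}
  Layer 1: {3}
  Layer 2: {7}
depth(7)=2, e.g. a·a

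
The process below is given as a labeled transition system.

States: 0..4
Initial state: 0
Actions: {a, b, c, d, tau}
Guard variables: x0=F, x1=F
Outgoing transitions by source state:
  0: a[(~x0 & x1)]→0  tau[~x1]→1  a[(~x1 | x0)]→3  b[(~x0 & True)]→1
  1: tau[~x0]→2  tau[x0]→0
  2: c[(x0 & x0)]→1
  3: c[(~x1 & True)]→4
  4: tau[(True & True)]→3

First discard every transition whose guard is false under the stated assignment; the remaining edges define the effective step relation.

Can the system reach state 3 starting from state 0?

Guard filter leaves 6 enabled edge(s).
depth 0: {0}
depth 1: {1,3}  now seen {0,1,3}
depth 2: {2,4}  now seen {0,1,2,3,4}
Reachable = {0,1,2,3,4}
Path to 3: a

Answer: REACHABLE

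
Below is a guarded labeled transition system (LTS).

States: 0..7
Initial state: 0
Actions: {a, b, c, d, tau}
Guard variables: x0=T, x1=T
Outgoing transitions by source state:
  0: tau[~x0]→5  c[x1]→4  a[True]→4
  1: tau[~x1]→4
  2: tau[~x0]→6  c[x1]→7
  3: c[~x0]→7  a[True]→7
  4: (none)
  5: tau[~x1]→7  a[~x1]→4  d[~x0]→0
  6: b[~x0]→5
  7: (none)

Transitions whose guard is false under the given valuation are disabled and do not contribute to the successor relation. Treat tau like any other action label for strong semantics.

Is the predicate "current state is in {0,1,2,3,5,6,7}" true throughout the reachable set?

Answer: INVARIANT VIOLATED at state 4

Working:
Allowed set {0,1,2,3,5,6,7}
R = {0,4}
  0: ✓
  4: VIOLATES
reach 4 via c — violates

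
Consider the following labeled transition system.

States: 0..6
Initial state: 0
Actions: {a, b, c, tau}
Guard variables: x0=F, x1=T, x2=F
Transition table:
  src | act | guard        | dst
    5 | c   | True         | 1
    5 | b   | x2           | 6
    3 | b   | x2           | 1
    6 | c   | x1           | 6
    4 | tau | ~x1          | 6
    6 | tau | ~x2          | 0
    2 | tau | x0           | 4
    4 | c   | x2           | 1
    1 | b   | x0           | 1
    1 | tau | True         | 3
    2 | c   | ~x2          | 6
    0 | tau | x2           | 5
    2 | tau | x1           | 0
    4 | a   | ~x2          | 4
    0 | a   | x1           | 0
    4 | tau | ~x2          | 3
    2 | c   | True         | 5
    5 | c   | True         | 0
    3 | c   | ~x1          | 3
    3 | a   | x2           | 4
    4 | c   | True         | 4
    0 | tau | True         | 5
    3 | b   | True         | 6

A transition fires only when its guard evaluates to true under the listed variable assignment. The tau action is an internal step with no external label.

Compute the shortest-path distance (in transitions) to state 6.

Answer: 4

Analysis:
Breadth-first toward 6:
  depth 0: {0}
  depth 1: {5}
  depth 2: {1}
  depth 3: {3}
  depth 4: {6}
depth(6)=4, e.g. tau·c·tau·b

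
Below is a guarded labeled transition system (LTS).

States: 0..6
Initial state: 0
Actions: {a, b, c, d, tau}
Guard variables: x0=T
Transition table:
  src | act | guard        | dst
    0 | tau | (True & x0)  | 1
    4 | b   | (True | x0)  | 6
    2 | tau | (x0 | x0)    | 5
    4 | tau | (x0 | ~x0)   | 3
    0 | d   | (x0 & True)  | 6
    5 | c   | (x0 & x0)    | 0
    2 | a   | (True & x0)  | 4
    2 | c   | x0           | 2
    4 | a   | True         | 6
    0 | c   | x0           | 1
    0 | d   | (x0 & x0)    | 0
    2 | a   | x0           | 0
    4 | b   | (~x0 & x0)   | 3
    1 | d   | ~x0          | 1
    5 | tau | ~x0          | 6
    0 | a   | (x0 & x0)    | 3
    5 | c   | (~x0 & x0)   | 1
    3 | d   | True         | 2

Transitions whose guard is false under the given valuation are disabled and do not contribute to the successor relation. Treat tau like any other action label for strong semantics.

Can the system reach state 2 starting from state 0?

Guard filter leaves 14 enabled edge(s).
depth 0: {0}
depth 1: {1,3,6}  now seen {0,1,3,6}
depth 2: {2}  now seen {0,1,2,3,6}
depth 3: {4,5}  now seen {0,1,2,3,4,5,6}
R = {0,1,2,3,4,5,6}
Path to 2: a·d

Answer: REACHABLE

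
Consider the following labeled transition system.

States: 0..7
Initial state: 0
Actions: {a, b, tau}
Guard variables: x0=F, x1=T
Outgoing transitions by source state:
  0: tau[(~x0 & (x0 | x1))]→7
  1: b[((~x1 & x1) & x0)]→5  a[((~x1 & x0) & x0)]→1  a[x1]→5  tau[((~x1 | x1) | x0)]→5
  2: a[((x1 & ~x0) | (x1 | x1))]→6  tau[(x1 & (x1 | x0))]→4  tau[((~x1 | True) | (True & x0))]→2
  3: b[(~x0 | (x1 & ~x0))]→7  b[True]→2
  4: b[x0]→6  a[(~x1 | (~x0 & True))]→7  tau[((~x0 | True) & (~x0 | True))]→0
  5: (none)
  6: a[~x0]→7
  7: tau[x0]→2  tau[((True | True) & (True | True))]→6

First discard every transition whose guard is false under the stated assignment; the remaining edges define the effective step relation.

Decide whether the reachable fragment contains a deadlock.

Answer: DEADLOCK-FREE

Trace:
Reach set: {0,6,7}
  0: tau→7  [1 exit(s)]
  6: a→7  [1 exit(s)]
  7: tau→6  [1 exit(s)]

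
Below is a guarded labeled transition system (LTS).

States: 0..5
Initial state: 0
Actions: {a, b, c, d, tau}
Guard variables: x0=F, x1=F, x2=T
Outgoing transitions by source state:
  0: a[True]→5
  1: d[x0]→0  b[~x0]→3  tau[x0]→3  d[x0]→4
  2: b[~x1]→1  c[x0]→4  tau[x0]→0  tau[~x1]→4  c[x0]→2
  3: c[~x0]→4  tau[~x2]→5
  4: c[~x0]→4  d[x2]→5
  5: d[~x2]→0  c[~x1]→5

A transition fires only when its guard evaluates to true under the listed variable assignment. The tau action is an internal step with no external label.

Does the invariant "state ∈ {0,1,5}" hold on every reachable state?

Safe = {0,1,5}
Reachable = {0,5}
  0: ok
  5: ok

Answer: INVARIANT HOLDS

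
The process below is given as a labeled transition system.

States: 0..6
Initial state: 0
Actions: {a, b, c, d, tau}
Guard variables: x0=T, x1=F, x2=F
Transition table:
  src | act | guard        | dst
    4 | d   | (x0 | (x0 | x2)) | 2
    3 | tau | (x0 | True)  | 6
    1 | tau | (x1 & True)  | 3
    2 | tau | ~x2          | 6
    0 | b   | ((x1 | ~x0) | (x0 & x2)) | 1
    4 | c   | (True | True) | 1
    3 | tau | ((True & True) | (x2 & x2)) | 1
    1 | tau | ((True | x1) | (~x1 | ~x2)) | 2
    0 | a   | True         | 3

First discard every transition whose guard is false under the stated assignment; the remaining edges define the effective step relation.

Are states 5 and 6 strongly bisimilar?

Refine partition for ~:
  π0 = {{0,1,2,3,4,5,6}}
  π1 = {{0},{1,2,3},{4},{5,6}}
  π2 = {{0},{1},{2},{3},{4},{5,6}}
stable after 3 split(s): 6 block(s)
[5]={5,6}  [6]={5,6}

Answer: BISIMILAR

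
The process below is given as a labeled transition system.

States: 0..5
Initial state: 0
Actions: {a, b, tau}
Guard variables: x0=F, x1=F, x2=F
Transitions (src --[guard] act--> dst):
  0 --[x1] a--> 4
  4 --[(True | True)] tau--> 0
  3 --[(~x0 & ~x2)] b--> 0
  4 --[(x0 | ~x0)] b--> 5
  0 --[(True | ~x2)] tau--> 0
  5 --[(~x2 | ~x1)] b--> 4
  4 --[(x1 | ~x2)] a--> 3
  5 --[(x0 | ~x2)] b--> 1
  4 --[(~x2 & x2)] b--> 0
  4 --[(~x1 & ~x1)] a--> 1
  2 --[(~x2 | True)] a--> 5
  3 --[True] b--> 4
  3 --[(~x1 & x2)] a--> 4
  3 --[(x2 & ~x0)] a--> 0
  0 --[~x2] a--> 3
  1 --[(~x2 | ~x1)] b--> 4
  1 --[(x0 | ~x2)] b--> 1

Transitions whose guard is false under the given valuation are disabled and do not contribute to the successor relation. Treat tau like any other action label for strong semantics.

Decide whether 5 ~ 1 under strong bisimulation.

Answer: BISIMILAR

Analysis:
Bisimulation quotient by refinement:
  round 0: {{0,1,2,3,4,5}}
  round 1: {{0},{1,3,5},{2},{4}}
  round 2: {{0},{1,5},{2},{3},{4}}
5 equivalence class(es) (converged in 3)
[5]={1,5}  [1]={1,5}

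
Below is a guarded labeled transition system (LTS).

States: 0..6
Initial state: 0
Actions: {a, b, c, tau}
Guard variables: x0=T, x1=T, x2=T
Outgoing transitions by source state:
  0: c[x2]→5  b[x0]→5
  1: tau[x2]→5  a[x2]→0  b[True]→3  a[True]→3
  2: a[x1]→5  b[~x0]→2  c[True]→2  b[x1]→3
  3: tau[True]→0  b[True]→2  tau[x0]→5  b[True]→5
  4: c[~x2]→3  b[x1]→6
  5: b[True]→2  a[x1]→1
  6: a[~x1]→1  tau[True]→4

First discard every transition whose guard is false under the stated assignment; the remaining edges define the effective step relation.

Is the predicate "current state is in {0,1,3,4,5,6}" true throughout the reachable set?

Allowed set {0,1,3,4,5,6}
Reach set: {0,1,2,3,5}
  0: safe
  1: safe
  2: ✗ unsafe
  3: safe
  5: safe
reach 2 via c·b — violates

Answer: INVARIANT VIOLATED at state 2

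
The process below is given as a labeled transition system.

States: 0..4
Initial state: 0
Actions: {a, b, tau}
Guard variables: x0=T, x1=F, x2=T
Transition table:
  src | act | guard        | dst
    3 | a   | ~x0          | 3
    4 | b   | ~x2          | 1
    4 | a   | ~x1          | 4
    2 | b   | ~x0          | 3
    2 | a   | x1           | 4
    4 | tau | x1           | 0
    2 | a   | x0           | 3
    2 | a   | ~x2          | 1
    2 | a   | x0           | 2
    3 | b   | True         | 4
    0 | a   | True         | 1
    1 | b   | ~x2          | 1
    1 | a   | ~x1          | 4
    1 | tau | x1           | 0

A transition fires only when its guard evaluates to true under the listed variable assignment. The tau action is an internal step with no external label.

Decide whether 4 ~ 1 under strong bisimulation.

Refine partition for ~:
  π0 = {{0,1,2,3,4}}
  π1 = {{0,1,2,4},{3}}
  π2 = {{0,1,4},{2},{3}}
3 equivalence class(es) (converged in 3)
4∈{0,1,4}, 1∈{0,1,4}

Answer: BISIMILAR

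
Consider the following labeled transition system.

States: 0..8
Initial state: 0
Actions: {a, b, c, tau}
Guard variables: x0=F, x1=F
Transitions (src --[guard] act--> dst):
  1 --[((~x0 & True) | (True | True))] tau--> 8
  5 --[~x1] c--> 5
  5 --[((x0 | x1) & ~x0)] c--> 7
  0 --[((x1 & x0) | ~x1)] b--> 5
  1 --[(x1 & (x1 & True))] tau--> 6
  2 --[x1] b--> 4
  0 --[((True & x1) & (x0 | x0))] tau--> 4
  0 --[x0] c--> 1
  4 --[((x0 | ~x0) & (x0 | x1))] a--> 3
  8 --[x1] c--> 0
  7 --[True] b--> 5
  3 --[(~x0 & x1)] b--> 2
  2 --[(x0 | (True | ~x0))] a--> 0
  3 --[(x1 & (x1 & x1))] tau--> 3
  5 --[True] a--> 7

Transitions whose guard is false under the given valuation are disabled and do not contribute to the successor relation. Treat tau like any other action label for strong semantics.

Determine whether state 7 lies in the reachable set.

Answer: REACHABLE

Trace:
Guard filter leaves 6 enabled edge(s).
depth 0: {0}
depth 1: {5}  total {0,5}
depth 2: {7}  total {0,5,7}
R = {0,5,7}
Path to 7: b·a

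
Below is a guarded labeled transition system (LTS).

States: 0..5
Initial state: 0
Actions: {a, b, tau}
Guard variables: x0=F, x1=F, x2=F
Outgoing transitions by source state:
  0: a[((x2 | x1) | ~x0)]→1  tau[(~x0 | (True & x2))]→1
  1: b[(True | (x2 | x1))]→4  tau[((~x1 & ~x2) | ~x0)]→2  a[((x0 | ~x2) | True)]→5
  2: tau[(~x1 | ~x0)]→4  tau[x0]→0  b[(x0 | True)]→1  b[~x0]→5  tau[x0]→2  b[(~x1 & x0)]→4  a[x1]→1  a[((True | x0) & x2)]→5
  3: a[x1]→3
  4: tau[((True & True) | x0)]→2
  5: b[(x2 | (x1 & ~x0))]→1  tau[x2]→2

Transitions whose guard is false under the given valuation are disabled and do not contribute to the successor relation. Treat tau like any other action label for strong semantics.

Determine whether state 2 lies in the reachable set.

Answer: REACHABLE

Trace:
After dropping false guards: 9 live edges.
Layer 0: {0}
Layer 1: {1}  now seen {0,1}
Layer 2: {2,4,5}  now seen {0,1,2,4,5}
Reach set: {0,1,2,4,5}
witness 2: a·tau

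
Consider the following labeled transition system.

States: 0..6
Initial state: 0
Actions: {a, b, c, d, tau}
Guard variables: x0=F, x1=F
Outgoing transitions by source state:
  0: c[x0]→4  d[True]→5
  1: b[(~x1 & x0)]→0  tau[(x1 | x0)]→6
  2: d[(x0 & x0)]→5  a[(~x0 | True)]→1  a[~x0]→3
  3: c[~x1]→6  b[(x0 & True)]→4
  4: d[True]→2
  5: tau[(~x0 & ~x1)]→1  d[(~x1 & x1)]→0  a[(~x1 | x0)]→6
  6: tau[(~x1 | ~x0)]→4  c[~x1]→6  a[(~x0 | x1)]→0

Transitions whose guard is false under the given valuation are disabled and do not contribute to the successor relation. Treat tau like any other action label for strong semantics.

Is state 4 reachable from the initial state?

Answer: REACHABLE

Trace:
After dropping false guards: 10 live edges.
depth 0: {0}
depth 1: {5}  cumulative {0,5}
depth 2: {1,6}  cumulative {0,1,5,6}
depth 3: {4}  cumulative {0,1,4,5,6}
depth 4: {2}  cumulative {0,1,2,4,5,6}
depth 5: {3}  cumulative {0,1,2,3,4,5,6}
Reachable = {0,1,2,3,4,5,6}
trace reaching 4: d·a·tau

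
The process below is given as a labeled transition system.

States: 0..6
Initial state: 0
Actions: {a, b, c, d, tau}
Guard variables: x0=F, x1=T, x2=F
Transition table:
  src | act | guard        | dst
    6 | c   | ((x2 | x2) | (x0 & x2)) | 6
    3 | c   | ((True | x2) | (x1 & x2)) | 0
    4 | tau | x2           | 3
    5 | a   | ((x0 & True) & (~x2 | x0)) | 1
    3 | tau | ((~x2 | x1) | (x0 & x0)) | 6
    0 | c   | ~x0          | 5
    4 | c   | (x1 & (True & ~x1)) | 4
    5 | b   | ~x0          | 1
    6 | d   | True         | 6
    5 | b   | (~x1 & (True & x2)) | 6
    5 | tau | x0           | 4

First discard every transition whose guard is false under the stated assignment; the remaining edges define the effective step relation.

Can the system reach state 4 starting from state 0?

Guard filter leaves 5 enabled edge(s).
L0 = {0}
L1 = {5}  total {0,5}
L2 = {1}  total {0,1,5}
R = {0,1,5}

Answer: UNREACHABLE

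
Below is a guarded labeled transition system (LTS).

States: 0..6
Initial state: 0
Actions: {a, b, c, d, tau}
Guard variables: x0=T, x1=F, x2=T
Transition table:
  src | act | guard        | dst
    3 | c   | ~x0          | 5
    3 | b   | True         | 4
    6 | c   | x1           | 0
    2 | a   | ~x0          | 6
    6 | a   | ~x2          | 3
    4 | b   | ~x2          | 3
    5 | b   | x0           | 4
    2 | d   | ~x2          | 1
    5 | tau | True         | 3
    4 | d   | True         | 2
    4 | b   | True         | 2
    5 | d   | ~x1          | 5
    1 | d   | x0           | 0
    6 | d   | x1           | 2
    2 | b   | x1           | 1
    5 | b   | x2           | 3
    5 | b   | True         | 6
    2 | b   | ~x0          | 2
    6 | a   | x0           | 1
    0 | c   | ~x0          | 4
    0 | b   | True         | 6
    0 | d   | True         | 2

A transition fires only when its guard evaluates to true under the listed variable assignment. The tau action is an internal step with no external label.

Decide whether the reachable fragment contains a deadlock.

Reach set: {0,1,2,6}
  0: b→6  d→2  [2 exit(s)]
  1: d→0  [1 exit(s)]
  2: ∅  [no exit]
  6: a→1  [1 exit(s)]
Path to 2: d

Answer: DEADLOCK at state 2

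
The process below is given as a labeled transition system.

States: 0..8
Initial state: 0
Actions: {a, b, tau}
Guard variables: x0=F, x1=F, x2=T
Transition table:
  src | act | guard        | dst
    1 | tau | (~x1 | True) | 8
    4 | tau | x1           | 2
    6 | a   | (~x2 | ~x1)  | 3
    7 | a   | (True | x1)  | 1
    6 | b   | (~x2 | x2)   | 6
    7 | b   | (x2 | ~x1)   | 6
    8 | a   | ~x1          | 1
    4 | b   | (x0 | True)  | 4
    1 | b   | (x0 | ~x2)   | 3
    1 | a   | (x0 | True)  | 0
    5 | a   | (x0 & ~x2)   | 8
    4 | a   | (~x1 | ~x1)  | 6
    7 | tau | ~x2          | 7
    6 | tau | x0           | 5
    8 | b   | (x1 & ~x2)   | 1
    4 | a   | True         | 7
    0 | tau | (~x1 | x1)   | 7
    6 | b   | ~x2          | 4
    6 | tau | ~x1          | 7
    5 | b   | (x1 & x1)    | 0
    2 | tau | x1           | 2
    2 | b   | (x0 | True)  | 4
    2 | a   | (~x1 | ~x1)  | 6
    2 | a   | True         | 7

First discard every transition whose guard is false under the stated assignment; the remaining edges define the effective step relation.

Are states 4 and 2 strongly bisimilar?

Answer: BISIMILAR

Analysis:
Compute ~ classes (split until stable):
  round 0: {{0,1,2,3,4,5,6,7,8}}
  round 1: {{0},{1},{2,4,7},{3,5},{6},{8}}
  round 2: {{0},{1},{2,4},{3,5},{6},{7},{8}}
Fixed point at round 3; 7 class(es).
4∈{2,4}, 2∈{2,4}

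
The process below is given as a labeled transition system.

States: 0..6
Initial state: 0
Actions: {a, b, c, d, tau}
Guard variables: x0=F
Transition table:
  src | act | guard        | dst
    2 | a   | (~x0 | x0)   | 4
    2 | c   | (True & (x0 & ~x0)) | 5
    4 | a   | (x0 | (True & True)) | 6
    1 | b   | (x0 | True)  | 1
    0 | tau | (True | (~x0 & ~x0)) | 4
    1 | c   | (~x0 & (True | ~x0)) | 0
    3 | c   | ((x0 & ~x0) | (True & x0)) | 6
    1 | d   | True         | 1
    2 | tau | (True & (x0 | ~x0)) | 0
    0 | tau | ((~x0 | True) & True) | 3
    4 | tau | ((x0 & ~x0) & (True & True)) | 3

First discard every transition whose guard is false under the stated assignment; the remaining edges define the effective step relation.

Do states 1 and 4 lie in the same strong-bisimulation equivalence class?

Refine partition for ~:
  round 0: {{0,1,2,3,4,5,6}}
  round 1: {{0},{1},{2},{3,5,6},{4}}
Fixed point at round 2; 5 class(es).
[1]={1}  [4]={4}

Answer: NOT BISIMILAR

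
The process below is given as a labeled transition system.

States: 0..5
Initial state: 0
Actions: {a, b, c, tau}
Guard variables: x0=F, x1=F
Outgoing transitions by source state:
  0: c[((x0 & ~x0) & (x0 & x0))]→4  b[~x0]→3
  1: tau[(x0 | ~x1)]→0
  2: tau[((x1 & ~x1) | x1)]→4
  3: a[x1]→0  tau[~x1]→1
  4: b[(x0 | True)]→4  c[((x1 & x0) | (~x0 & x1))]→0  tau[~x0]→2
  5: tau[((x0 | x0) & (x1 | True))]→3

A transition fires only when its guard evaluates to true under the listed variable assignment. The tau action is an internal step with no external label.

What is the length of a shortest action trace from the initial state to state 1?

Answer: 2

Trace:
BFS to 1:
  L0 = {0}
  L1 = {3}
  L2 = {1}
depth(1)=2, e.g. b·tau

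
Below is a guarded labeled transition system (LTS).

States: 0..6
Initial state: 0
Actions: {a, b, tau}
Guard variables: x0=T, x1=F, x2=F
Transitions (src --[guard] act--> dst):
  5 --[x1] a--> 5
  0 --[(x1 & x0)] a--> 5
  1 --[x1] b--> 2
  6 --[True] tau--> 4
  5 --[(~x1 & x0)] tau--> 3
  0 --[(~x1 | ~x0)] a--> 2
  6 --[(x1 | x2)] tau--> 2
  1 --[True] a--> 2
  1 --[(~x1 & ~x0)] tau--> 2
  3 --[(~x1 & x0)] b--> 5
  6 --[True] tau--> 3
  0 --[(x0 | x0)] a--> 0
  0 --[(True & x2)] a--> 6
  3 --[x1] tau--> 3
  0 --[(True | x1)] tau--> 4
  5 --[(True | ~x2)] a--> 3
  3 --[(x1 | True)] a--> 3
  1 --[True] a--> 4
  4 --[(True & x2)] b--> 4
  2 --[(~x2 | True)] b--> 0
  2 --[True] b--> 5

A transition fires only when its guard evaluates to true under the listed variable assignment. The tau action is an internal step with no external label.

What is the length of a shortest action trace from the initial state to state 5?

BFS to 5:
  Layer 0: {0}
  Layer 1: {2,4}
  Layer 2: {5}
first hit 5 at d=2 via a·b

Answer: 2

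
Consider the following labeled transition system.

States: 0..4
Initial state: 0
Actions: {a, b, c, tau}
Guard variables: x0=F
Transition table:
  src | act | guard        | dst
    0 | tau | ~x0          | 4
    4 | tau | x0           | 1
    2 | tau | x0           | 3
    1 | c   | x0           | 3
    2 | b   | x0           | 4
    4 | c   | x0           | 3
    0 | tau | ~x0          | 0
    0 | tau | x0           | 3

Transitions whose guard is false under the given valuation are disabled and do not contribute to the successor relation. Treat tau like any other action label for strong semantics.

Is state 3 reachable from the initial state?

Answer: UNREACHABLE

Trace:
After dropping false guards: 2 live edges.
Layer 0: {0}
Layer 1: {4}  now seen {0,4}
Reachable = {0,4}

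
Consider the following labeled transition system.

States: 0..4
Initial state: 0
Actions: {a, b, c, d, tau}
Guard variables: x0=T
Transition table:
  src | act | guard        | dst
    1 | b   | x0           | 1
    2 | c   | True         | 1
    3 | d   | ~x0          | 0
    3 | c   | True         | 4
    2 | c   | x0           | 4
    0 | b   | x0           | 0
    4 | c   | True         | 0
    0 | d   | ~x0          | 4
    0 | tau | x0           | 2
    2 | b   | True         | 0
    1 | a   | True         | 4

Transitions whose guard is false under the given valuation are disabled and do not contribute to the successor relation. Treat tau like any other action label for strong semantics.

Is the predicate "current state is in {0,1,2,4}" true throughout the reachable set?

Inv-set: {0,1,2,4}
Reachable = {0,1,2,4}
  0: ok
  1: ok
  2: ok
  4: ok

Answer: INVARIANT HOLDS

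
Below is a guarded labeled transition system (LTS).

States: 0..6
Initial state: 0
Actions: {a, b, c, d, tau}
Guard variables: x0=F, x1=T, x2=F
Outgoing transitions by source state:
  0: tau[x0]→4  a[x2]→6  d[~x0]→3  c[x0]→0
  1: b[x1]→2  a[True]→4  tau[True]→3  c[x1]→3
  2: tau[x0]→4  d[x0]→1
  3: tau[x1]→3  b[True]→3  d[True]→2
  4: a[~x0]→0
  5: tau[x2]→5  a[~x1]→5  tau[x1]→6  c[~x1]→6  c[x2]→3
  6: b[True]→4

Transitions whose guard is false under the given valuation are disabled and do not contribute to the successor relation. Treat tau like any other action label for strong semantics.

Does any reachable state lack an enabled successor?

R = {0,2,3}
  0: d→3  [deg 1]
  2: ∅  [deadlock]
  3: b→3  d→2  tau→3  [deg 3]
trace reaching 2: d·d

Answer: DEADLOCK at state 2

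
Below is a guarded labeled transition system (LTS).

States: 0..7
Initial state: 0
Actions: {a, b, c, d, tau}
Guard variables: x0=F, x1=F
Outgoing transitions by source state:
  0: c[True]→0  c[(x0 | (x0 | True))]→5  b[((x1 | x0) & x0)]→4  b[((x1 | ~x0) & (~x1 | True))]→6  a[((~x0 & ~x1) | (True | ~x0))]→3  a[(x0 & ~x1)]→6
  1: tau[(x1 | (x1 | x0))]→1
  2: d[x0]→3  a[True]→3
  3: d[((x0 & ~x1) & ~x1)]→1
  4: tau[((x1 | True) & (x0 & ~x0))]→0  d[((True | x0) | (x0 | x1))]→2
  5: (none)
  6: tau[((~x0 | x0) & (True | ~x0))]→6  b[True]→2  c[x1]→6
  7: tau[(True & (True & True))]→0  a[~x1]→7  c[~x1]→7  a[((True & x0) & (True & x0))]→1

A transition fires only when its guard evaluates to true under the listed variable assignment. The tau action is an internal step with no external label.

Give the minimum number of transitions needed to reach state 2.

BFS to 2:
  L0 = {0}
  L1 = {3,5,6}
  L2 = {2}
first hit 2 at d=2 via b·b

Answer: 2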